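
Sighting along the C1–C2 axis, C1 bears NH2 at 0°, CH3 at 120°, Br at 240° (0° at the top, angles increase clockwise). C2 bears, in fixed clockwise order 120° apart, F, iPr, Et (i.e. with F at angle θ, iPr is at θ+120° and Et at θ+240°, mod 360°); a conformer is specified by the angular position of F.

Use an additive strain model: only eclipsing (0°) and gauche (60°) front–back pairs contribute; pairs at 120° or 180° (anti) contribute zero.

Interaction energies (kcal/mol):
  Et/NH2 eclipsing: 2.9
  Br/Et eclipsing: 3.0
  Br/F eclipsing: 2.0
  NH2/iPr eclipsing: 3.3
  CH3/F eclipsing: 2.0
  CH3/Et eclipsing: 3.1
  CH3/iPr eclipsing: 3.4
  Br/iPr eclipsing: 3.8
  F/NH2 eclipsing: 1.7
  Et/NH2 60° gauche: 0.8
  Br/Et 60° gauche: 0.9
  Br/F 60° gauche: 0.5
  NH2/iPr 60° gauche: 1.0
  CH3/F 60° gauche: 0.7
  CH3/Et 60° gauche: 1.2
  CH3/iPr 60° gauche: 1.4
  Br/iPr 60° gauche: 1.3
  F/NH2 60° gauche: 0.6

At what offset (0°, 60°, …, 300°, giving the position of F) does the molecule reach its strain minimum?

F at 0° is eclipsed. NH2 at 0° is eclipsed with F at 0° (1.7); CH3 at 120° is eclipsed with iPr at 120° (3.4); Br at 240° is eclipsed with Et at 240° (3.0). Total 8.1 kcal/mol.
F at 60° is staggered. NH2 at 0° is gauche with F at 60° (0.6); NH2 at 0° is gauche with Et at 300° (0.8); CH3 at 120° is gauche with F at 60° (0.7); CH3 at 120° is gauche with iPr at 180° (1.4); Br at 240° is gauche with iPr at 180° (1.3); Br at 240° is gauche with Et at 300° (0.9). Total 5.7 kcal/mol.
F at 120° is eclipsed. NH2 at 0° is eclipsed with Et at 0° (2.9); CH3 at 120° is eclipsed with F at 120° (2.0); Br at 240° is eclipsed with iPr at 240° (3.8). Total 8.7 kcal/mol.
F at 180° is staggered. NH2 at 0° is gauche with iPr at 300° (1.0); NH2 at 0° is gauche with Et at 60° (0.8); CH3 at 120° is gauche with F at 180° (0.7); CH3 at 120° is gauche with Et at 60° (1.2); Br at 240° is gauche with F at 180° (0.5); Br at 240° is gauche with iPr at 300° (1.3). Total 5.5 kcal/mol.
F at 240° is eclipsed. NH2 at 0° is eclipsed with iPr at 0° (3.3); CH3 at 120° is eclipsed with Et at 120° (3.1); Br at 240° is eclipsed with F at 240° (2.0). Total 8.4 kcal/mol.
F at 300° is staggered. NH2 at 0° is gauche with F at 300° (0.6); NH2 at 0° is gauche with iPr at 60° (1.0); CH3 at 120° is gauche with iPr at 60° (1.4); CH3 at 120° is gauche with Et at 180° (1.2); Br at 240° is gauche with F at 300° (0.5); Br at 240° is gauche with Et at 180° (0.9). Total 5.6 kcal/mol.
The minimum (5.5 kcal/mol) occurs with F at 180°.

180°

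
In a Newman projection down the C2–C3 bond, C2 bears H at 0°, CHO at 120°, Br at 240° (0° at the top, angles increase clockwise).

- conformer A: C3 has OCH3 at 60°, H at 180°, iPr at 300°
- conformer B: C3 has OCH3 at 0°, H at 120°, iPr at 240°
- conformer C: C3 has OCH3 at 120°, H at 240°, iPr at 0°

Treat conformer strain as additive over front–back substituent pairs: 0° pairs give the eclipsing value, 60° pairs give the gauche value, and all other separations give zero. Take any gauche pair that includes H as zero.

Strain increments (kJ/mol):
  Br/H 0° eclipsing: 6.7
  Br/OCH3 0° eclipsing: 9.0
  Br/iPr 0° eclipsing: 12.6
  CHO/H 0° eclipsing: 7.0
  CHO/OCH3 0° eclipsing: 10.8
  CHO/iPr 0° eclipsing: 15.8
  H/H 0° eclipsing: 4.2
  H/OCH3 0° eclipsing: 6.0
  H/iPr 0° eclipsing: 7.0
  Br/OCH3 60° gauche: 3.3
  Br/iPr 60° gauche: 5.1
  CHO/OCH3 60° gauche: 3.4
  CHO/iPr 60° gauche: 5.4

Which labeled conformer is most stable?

A

A (staggered): CHO–OCH3 gauche, Br–iPr gauche; 3.4 + 5.1 = 8.5 kJ/mol.
B (eclipsed): H–OCH3 eclipsed, CHO–H eclipsed, Br–iPr eclipsed; 6.0 + 7.0 + 12.6 = 25.6 kJ/mol.
C (eclipsed): H–iPr eclipsed, CHO–OCH3 eclipsed, Br–H eclipsed; 7.0 + 10.8 + 6.7 = 24.5 kJ/mol.
A has the lowest total (8.5 kJ/mol).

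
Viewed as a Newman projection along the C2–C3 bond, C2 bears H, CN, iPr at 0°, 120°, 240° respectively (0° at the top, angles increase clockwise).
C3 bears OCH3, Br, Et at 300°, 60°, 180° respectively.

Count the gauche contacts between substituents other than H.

Non-H gauche pairs: CN(120°)/Br(60°); CN(120°)/Et(180°); iPr(240°)/OCH3(300°); iPr(240°)/Et(180°) — 4 interactions.

4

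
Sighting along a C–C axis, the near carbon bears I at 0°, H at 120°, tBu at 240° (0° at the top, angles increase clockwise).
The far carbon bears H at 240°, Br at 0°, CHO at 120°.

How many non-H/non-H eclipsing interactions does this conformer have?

Non-H eclipsing pairs: I(0°)/Br(0°) — 1 interaction.

1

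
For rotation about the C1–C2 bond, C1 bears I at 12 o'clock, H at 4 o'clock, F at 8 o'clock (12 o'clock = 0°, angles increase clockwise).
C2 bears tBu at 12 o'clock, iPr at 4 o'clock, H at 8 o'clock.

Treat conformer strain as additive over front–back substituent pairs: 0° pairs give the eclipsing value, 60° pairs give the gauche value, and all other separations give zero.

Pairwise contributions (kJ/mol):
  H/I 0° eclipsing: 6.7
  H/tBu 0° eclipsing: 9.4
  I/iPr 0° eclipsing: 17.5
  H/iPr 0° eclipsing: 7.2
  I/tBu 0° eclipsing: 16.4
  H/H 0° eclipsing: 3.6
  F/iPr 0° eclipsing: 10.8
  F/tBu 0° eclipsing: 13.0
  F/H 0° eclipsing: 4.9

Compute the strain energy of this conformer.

This conformer (eclipsed): I–tBu eclipsed, H–iPr eclipsed, F–H eclipsed; 16.4 + 7.2 + 4.9 = 28.5 kJ/mol.

28.5 kJ/mol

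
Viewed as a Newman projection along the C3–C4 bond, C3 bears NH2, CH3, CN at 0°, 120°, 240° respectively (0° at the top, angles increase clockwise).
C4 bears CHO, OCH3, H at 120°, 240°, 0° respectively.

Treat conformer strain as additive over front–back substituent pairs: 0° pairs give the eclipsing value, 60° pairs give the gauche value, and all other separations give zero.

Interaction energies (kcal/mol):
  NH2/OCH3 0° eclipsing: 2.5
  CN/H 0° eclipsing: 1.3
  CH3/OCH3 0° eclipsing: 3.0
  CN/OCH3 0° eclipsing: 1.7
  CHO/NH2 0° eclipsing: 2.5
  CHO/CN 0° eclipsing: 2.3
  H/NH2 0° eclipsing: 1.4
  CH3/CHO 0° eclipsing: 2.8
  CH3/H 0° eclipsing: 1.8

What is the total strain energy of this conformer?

5.9 kcal/mol

This conformer (eclipsed): NH2(0°)/H(0°) eclipsed 1.4; CH3(120°)/CHO(120°) eclipsed 2.8; CN(240°)/OCH3(240°) eclipsed 1.7 → 5.9 kcal/mol.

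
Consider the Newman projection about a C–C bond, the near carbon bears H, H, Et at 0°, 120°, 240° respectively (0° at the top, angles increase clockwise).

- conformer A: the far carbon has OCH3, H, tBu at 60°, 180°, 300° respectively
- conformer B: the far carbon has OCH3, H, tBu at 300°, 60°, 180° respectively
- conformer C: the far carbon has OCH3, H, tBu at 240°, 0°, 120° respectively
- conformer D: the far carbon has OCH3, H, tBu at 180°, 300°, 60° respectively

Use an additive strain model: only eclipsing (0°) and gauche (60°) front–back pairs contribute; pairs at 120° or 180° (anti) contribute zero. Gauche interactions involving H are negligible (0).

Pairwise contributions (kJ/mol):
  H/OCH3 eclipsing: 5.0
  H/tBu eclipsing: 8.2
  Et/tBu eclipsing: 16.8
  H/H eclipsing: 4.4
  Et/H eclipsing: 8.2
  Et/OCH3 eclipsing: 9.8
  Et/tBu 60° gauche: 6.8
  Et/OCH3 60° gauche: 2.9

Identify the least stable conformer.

C

A (staggered): Et(240°)/tBu(300°) gauche 6.8 → 6.8 kJ/mol.
B (staggered): Et(240°)/OCH3(300°) gauche 2.9; Et(240°)/tBu(180°) gauche 6.8 → 9.7 kJ/mol.
C (eclipsed): H(0°)/H(0°) eclipsed 4.4; H(120°)/tBu(120°) eclipsed 8.2; Et(240°)/OCH3(240°) eclipsed 9.8 → 22.4 kJ/mol.
D (staggered): Et(240°)/OCH3(180°) gauche 2.9 → 2.9 kJ/mol.
C has the highest total (22.4 kJ/mol).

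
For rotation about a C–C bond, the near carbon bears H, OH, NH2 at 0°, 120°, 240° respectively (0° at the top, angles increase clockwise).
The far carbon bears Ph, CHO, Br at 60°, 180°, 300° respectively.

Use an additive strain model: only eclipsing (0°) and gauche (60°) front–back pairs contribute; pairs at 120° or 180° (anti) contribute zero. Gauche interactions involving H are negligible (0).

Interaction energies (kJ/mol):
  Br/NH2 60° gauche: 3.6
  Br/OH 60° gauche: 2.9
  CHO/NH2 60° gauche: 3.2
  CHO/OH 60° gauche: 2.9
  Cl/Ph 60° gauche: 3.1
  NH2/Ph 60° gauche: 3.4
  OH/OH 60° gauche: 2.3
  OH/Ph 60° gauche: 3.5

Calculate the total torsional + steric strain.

13.2 kJ/mol

This conformer (staggered): OH(120°)/Ph(60°) gauche 3.5; OH(120°)/CHO(180°) gauche 2.9; NH2(240°)/CHO(180°) gauche 3.2; NH2(240°)/Br(300°) gauche 3.6 → 13.2 kJ/mol.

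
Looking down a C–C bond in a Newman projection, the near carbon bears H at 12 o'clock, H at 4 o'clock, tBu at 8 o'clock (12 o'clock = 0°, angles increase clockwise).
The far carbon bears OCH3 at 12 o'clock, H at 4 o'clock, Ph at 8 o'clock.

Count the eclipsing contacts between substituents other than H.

1

Non-H eclipsing pairs: tBu(240°)/Ph(240°) — 1 interaction.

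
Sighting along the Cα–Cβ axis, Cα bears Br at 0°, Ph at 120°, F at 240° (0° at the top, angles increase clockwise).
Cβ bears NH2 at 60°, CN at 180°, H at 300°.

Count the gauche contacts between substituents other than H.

Non-H gauche pairs: Br(0°)/NH2(60°); Ph(120°)/NH2(60°); Ph(120°)/CN(180°); F(240°)/CN(180°) — 4 interactions.

4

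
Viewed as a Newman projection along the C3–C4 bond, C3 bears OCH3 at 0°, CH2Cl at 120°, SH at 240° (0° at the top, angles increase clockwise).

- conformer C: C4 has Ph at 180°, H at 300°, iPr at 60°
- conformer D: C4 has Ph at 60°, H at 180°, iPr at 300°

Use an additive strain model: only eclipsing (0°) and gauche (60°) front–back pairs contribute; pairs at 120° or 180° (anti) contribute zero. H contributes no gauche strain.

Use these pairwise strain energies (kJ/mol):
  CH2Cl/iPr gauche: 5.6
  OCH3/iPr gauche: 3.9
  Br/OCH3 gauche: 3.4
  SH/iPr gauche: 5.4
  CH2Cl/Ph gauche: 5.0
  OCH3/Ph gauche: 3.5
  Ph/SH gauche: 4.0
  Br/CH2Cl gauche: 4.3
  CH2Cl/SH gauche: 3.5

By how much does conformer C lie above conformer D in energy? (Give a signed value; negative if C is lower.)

+0.7 kJ/mol

C is staggered. OCH3 at 0° is gauche with iPr at 60° (3.9); CH2Cl at 120° is gauche with Ph at 180° (5.0); CH2Cl at 120° is gauche with iPr at 60° (5.6); SH at 240° is gauche with Ph at 180° (4.0). Total 18.5 kJ/mol.
D is staggered. OCH3 at 0° is gauche with Ph at 60° (3.5); OCH3 at 0° is gauche with iPr at 300° (3.9); CH2Cl at 120° is gauche with Ph at 60° (5.0); SH at 240° is gauche with iPr at 300° (5.4). Total 17.8 kJ/mol.
E(C) − E(D) = 18.5 − 17.8 = +0.7 kJ/mol.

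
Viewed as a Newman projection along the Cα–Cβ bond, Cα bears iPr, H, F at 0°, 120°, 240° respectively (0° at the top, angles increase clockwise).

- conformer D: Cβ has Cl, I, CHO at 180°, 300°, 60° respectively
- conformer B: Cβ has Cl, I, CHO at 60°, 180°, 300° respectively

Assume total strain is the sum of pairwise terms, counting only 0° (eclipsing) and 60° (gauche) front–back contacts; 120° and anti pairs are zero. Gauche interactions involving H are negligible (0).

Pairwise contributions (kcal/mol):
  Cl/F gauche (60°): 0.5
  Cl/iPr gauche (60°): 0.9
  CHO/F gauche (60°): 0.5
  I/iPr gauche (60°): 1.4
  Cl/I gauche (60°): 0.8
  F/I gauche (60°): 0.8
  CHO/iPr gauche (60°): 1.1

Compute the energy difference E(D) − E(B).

+0.5 kcal/mol

D (staggered): iPr–I gauche, iPr–CHO gauche, F–Cl gauche, F–I gauche; 1.4 + 1.1 + 0.5 + 0.8 = 3.8 kcal/mol.
B (staggered): iPr–Cl gauche, iPr–CHO gauche, F–I gauche, F–CHO gauche; 0.9 + 1.1 + 0.8 + 0.5 = 3.3 kcal/mol.
E(D) − E(B) = 3.8 − 3.3 = +0.5 kcal/mol.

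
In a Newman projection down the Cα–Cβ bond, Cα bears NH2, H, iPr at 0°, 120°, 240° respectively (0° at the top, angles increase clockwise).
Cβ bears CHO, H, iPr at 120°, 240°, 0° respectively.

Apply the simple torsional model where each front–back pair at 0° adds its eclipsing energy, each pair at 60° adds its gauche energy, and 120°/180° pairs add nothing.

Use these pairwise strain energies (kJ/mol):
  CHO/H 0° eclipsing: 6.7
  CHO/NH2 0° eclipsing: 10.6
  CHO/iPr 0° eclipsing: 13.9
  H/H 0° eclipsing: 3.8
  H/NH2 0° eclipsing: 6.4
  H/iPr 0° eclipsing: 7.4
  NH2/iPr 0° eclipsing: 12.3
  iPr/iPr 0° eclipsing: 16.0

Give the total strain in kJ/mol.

This conformer (eclipsed): NH2–iPr eclipsed, H–CHO eclipsed, iPr–H eclipsed; 12.3 + 6.7 + 7.4 = 26.4 kJ/mol.

26.4 kJ/mol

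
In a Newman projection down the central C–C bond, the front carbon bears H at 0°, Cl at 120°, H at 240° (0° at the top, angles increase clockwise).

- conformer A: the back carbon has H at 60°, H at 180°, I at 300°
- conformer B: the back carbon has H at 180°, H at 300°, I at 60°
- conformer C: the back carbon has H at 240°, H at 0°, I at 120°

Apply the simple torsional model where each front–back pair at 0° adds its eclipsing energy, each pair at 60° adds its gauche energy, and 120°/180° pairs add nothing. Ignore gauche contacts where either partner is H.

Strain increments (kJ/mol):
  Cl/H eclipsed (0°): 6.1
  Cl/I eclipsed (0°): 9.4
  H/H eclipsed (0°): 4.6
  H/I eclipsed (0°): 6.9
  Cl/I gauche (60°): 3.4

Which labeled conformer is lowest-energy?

A

A (staggered): no non-H gauche contacts → 0.0 kJ/mol.
B (staggered): Cl–I gauche; 3.4 = 3.4 kJ/mol.
C (eclipsed): H–H eclipsed, Cl–I eclipsed, H–H eclipsed; 4.6 + 9.4 + 4.6 = 18.6 kJ/mol.
A has the lowest total (0.0 kJ/mol).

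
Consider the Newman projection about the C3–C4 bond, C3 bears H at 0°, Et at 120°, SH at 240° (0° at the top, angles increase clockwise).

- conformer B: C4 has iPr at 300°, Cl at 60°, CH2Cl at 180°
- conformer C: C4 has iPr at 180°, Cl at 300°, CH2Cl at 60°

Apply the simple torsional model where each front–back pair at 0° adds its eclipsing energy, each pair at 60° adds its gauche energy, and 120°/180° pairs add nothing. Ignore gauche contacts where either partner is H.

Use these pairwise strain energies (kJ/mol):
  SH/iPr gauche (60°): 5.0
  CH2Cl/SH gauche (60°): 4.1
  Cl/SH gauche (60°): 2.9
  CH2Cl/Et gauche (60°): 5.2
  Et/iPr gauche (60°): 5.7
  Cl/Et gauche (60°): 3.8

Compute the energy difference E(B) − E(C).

-0.7 kJ/mol

B (staggered): Et–Cl gauche, Et–CH2Cl gauche, SH–iPr gauche, SH–CH2Cl gauche; 3.8 + 5.2 + 5.0 + 4.1 = 18.1 kJ/mol.
C (staggered): Et–iPr gauche, Et–CH2Cl gauche, SH–iPr gauche, SH–Cl gauche; 5.7 + 5.2 + 5.0 + 2.9 = 18.8 kJ/mol.
E(B) − E(C) = 18.1 − 18.8 = -0.7 kJ/mol.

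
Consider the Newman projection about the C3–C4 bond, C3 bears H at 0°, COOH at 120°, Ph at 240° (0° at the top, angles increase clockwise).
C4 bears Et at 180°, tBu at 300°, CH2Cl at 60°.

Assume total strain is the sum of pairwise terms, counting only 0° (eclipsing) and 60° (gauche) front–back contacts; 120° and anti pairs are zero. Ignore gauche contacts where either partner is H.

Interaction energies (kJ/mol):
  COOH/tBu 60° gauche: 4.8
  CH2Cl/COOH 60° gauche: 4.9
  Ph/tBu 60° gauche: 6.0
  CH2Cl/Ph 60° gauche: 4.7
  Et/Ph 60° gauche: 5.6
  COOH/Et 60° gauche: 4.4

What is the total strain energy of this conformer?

20.9 kJ/mol

This conformer (staggered): COOH–Et gauche, COOH–CH2Cl gauche, Ph–Et gauche, Ph–tBu gauche; 4.4 + 4.9 + 5.6 + 6.0 = 20.9 kJ/mol.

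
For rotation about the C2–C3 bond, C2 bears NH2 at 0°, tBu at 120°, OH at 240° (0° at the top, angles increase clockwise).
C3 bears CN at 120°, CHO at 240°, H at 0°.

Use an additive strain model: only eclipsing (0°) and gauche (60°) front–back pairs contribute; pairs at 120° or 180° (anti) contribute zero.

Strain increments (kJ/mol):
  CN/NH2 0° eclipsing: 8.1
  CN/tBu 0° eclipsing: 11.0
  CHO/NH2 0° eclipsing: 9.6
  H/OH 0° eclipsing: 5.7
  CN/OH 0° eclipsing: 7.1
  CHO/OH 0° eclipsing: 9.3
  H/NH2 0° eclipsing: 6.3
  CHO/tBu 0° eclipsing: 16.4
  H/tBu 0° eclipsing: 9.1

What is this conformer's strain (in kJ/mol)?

26.6 kJ/mol

This conformer (eclipsed): NH2–H eclipsed, tBu–CN eclipsed, OH–CHO eclipsed; 6.3 + 11.0 + 9.3 = 26.6 kJ/mol.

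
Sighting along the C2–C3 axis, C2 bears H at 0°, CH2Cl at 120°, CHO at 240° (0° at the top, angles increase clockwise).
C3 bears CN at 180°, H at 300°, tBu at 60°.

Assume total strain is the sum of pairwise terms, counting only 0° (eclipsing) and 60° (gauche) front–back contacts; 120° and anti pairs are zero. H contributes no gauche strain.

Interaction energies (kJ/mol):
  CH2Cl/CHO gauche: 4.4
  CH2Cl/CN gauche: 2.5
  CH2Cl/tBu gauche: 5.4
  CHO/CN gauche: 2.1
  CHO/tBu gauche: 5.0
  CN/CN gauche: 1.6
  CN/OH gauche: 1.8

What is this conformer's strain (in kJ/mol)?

This conformer (staggered): CH2Cl(120°)/CN(180°) gauche 2.5; CH2Cl(120°)/tBu(60°) gauche 5.4; CHO(240°)/CN(180°) gauche 2.1 → 10.0 kJ/mol.

10.0 kJ/mol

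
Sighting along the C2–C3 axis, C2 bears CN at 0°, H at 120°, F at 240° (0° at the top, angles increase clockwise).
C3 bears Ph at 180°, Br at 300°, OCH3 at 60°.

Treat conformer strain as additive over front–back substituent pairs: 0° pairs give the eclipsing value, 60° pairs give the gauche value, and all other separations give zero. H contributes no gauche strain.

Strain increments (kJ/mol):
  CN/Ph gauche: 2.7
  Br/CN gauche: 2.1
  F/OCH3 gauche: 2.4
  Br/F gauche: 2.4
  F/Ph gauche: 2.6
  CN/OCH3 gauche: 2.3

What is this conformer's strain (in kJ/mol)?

This conformer (staggered): CN(0°)/Br(300°) gauche 2.1; CN(0°)/OCH3(60°) gauche 2.3; F(240°)/Ph(180°) gauche 2.6; F(240°)/Br(300°) gauche 2.4 → 9.4 kJ/mol.

9.4 kJ/mol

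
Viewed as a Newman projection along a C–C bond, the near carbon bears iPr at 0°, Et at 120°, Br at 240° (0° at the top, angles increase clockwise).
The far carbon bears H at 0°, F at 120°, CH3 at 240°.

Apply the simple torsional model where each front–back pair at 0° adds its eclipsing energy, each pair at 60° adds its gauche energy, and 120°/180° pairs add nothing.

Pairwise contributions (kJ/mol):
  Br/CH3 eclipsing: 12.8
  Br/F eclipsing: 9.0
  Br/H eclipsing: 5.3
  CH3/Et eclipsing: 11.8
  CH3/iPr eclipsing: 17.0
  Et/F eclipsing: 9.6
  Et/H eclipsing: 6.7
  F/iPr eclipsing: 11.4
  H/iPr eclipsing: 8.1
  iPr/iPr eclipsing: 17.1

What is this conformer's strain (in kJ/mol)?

30.5 kJ/mol

This conformer (eclipsed): iPr(0°)/H(0°) eclipsed 8.1; Et(120°)/F(120°) eclipsed 9.6; Br(240°)/CH3(240°) eclipsed 12.8 → 30.5 kJ/mol.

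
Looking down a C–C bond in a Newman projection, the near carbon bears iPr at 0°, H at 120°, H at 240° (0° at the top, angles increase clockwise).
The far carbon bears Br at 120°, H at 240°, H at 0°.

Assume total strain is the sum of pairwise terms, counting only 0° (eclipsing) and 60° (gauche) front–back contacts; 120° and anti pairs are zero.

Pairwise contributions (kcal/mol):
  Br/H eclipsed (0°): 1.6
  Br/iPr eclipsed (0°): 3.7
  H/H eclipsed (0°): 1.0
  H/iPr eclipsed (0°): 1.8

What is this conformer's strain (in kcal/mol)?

This conformer is eclipsed. iPr at 0° is eclipsed with H at 0° (1.8); H at 120° is eclipsed with Br at 120° (1.6); H at 240° is eclipsed with H at 240° (1.0). Total 4.4 kcal/mol.

4.4 kcal/mol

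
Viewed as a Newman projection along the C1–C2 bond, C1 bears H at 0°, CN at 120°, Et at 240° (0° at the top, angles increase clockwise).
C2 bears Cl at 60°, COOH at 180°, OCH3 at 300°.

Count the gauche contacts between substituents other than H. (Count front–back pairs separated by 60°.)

Non-H gauche pairs: CN(120°)/Cl(60°); CN(120°)/COOH(180°); Et(240°)/COOH(180°); Et(240°)/OCH3(300°) — 4 interactions.

4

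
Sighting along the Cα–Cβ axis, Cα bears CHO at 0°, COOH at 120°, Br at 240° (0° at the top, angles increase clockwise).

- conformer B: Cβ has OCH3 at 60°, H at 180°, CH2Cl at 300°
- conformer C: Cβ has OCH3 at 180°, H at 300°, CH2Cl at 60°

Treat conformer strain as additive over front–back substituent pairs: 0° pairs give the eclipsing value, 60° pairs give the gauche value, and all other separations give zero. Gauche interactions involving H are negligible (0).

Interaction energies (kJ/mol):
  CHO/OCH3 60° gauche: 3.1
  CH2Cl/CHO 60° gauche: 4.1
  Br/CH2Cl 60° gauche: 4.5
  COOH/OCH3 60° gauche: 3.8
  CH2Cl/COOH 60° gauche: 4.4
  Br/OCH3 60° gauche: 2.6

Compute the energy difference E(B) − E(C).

B is staggered. CHO at 0° is gauche with OCH3 at 60° (3.1); CHO at 0° is gauche with CH2Cl at 300° (4.1); COOH at 120° is gauche with OCH3 at 60° (3.8); Br at 240° is gauche with CH2Cl at 300° (4.5). Total 15.5 kJ/mol.
C is staggered. CHO at 0° is gauche with CH2Cl at 60° (4.1); COOH at 120° is gauche with OCH3 at 180° (3.8); COOH at 120° is gauche with CH2Cl at 60° (4.4); Br at 240° is gauche with OCH3 at 180° (2.6). Total 14.9 kJ/mol.
E(B) − E(C) = 15.5 − 14.9 = +0.6 kJ/mol.

+0.6 kJ/mol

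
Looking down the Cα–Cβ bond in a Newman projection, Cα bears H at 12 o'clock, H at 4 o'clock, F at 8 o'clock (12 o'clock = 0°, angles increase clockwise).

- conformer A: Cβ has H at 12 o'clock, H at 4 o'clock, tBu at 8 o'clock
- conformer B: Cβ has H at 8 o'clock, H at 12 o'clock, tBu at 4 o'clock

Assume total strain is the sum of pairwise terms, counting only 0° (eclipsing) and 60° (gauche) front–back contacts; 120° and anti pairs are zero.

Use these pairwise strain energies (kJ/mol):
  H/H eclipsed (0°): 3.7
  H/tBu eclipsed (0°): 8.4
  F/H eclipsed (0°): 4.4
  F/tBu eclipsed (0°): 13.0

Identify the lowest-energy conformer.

A (eclipsed): H(0°)/H(0°) eclipsed 3.7; H(120°)/H(120°) eclipsed 3.7; F(240°)/tBu(240°) eclipsed 13.0 → 20.4 kJ/mol.
B (eclipsed): H(0°)/H(0°) eclipsed 3.7; H(120°)/tBu(120°) eclipsed 8.4; F(240°)/H(240°) eclipsed 4.4 → 16.5 kJ/mol.
B has the lowest total (16.5 kJ/mol).

B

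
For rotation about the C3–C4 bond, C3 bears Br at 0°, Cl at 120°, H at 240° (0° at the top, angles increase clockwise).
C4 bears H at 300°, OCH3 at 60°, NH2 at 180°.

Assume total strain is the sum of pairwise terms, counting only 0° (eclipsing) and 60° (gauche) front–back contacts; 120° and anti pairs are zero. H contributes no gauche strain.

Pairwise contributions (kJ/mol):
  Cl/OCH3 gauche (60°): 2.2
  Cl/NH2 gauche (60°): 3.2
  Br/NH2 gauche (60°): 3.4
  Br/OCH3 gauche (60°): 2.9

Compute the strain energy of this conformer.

8.3 kJ/mol

This conformer is staggered. Br at 0° is gauche with OCH3 at 60° (2.9); Cl at 120° is gauche with OCH3 at 60° (2.2); Cl at 120° is gauche with NH2 at 180° (3.2). Total 8.3 kJ/mol.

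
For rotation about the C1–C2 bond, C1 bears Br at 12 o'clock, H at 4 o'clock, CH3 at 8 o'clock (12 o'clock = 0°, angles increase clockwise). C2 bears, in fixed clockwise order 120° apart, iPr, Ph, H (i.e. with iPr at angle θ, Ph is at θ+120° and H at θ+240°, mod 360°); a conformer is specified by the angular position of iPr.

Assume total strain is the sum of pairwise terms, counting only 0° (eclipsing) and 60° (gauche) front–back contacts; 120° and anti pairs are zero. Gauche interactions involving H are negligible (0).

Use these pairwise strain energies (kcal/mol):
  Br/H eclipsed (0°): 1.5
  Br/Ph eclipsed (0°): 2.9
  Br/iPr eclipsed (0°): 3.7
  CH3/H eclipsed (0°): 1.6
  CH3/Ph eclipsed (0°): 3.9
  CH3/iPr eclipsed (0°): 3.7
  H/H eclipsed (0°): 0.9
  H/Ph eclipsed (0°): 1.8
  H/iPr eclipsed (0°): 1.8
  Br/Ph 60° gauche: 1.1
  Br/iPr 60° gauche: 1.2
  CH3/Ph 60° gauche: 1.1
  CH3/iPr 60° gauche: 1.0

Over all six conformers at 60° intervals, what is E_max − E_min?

5.2 kcal/mol

iPr at 0° (eclipsed): Br–iPr eclipsed, H–Ph eclipsed, CH3–H eclipsed; 3.7 + 1.8 + 1.6 = 7.1 kcal/mol.
iPr at 60° (staggered): Br–iPr gauche, CH3–Ph gauche; 1.2 + 1.1 = 2.3 kcal/mol.
iPr at 120° (eclipsed): Br–H eclipsed, H–iPr eclipsed, CH3–Ph eclipsed; 1.5 + 1.8 + 3.9 = 7.2 kcal/mol.
iPr at 180° (staggered): Br–Ph gauche, CH3–iPr gauche, CH3–Ph gauche; 1.1 + 1.0 + 1.1 = 3.2 kcal/mol.
iPr at 240° (eclipsed): Br–Ph eclipsed, H–H eclipsed, CH3–iPr eclipsed; 2.9 + 0.9 + 3.7 = 7.5 kcal/mol.
iPr at 300° (staggered): Br–iPr gauche, Br–Ph gauche, CH3–iPr gauche; 1.2 + 1.1 + 1.0 = 3.3 kcal/mol.
Max at 240° (7.5 kcal/mol), min at 60° (2.3 kcal/mol); barrier = 5.2 kcal/mol.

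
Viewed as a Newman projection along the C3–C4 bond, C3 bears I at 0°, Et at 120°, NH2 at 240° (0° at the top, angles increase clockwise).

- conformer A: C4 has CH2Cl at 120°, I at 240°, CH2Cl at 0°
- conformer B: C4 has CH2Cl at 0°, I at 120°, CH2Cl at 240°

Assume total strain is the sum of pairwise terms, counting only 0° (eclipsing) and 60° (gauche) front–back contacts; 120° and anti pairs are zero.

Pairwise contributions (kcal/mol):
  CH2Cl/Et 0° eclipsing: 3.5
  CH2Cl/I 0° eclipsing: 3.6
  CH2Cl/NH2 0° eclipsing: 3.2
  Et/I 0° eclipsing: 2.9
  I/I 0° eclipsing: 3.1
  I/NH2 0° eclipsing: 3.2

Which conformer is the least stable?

A

A (eclipsed): I–CH2Cl eclipsed, Et–CH2Cl eclipsed, NH2–I eclipsed; 3.6 + 3.5 + 3.2 = 10.3 kcal/mol.
B (eclipsed): I–CH2Cl eclipsed, Et–I eclipsed, NH2–CH2Cl eclipsed; 3.6 + 2.9 + 3.2 = 9.7 kcal/mol.
A has the highest total (10.3 kcal/mol).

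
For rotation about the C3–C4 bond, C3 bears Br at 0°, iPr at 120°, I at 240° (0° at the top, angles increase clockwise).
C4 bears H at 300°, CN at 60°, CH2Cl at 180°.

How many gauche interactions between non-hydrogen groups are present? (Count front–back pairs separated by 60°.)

4

Non-H gauche pairs: Br(0°)/CN(60°); iPr(120°)/CN(60°); iPr(120°)/CH2Cl(180°); I(240°)/CH2Cl(180°) — 4 interactions.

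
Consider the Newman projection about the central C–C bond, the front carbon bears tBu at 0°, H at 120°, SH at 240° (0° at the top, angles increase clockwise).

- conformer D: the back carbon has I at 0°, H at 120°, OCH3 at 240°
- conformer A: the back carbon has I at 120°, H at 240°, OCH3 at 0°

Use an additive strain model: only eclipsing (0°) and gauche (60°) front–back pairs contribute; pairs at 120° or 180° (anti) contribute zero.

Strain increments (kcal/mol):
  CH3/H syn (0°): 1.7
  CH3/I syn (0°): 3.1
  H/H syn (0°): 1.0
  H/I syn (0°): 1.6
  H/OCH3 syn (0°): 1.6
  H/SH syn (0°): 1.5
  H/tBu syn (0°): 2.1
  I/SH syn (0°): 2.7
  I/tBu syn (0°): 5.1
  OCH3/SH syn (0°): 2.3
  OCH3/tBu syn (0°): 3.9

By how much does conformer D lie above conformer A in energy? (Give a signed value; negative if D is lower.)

D (eclipsed): tBu(0°)/I(0°) eclipsed 5.1; H(120°)/H(120°) eclipsed 1.0; SH(240°)/OCH3(240°) eclipsed 2.3 → 8.4 kcal/mol.
A (eclipsed): tBu(0°)/OCH3(0°) eclipsed 3.9; H(120°)/I(120°) eclipsed 1.6; SH(240°)/H(240°) eclipsed 1.5 → 7.0 kcal/mol.
E(D) − E(A) = 8.4 − 7.0 = +1.4 kcal/mol.

+1.4 kcal/mol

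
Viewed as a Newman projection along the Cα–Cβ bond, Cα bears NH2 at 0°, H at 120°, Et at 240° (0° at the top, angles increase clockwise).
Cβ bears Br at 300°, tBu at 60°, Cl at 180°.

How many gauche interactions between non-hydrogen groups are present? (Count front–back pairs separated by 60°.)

4

Non-H gauche pairs: NH2(0°)/Br(300°); NH2(0°)/tBu(60°); Et(240°)/Br(300°); Et(240°)/Cl(180°) — 4 interactions.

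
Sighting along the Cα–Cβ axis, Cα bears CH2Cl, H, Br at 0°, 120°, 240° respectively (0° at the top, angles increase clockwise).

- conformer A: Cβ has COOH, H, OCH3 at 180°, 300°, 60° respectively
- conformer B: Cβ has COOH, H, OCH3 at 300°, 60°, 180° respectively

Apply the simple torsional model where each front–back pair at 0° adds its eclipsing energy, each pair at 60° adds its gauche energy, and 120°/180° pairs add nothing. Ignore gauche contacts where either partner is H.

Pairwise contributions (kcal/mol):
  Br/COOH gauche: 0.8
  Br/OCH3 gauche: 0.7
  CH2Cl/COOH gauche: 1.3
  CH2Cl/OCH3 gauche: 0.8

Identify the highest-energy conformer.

B

A (staggered): CH2Cl–OCH3 gauche, Br–COOH gauche; 0.8 + 0.8 = 1.6 kcal/mol.
B (staggered): CH2Cl–COOH gauche, Br–COOH gauche, Br–OCH3 gauche; 1.3 + 0.8 + 0.7 = 2.8 kcal/mol.
B has the highest total (2.8 kcal/mol).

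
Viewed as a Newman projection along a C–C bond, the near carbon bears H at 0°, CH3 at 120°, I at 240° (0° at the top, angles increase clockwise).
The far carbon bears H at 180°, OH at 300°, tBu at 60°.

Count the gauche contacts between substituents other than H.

Non-H gauche pairs: CH3(120°)/tBu(60°); I(240°)/OH(300°) — 2 interactions.

2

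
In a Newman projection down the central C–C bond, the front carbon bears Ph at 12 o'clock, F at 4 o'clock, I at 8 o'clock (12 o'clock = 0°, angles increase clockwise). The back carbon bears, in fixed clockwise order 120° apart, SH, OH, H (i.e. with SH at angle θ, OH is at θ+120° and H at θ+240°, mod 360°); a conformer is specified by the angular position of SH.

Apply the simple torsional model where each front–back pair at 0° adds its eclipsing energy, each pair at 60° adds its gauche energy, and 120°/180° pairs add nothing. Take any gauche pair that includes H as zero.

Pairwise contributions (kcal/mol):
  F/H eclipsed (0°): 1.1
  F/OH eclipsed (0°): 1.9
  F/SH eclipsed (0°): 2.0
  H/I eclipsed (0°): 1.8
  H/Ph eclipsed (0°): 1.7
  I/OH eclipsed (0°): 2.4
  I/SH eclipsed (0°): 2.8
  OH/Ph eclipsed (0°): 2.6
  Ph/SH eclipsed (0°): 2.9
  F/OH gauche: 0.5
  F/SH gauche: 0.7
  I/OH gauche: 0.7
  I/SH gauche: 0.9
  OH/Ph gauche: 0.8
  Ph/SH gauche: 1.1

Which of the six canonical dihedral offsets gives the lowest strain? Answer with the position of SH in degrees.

SH at 0° is eclipsed. Ph at 0° is eclipsed with SH at 0° (2.9); F at 120° is eclipsed with OH at 120° (1.9); I at 240° is eclipsed with H at 240° (1.8). Total 6.6 kcal/mol.
SH at 60° is staggered. Ph at 0° is gauche with SH at 60° (1.1); F at 120° is gauche with SH at 60° (0.7); F at 120° is gauche with OH at 180° (0.5); I at 240° is gauche with OH at 180° (0.7). Total 3.0 kcal/mol.
SH at 120° is eclipsed. Ph at 0° is eclipsed with H at 0° (1.7); F at 120° is eclipsed with SH at 120° (2.0); I at 240° is eclipsed with OH at 240° (2.4). Total 6.1 kcal/mol.
SH at 180° is staggered. Ph at 0° is gauche with OH at 300° (0.8); F at 120° is gauche with SH at 180° (0.7); I at 240° is gauche with SH at 180° (0.9); I at 240° is gauche with OH at 300° (0.7). Total 3.1 kcal/mol.
SH at 240° is eclipsed. Ph at 0° is eclipsed with OH at 0° (2.6); F at 120° is eclipsed with H at 120° (1.1); I at 240° is eclipsed with SH at 240° (2.8). Total 6.5 kcal/mol.
SH at 300° is staggered. Ph at 0° is gauche with SH at 300° (1.1); Ph at 0° is gauche with OH at 60° (0.8); F at 120° is gauche with OH at 60° (0.5); I at 240° is gauche with SH at 300° (0.9). Total 3.3 kcal/mol.
The minimum (3.0 kcal/mol) occurs with SH at 60°.

60°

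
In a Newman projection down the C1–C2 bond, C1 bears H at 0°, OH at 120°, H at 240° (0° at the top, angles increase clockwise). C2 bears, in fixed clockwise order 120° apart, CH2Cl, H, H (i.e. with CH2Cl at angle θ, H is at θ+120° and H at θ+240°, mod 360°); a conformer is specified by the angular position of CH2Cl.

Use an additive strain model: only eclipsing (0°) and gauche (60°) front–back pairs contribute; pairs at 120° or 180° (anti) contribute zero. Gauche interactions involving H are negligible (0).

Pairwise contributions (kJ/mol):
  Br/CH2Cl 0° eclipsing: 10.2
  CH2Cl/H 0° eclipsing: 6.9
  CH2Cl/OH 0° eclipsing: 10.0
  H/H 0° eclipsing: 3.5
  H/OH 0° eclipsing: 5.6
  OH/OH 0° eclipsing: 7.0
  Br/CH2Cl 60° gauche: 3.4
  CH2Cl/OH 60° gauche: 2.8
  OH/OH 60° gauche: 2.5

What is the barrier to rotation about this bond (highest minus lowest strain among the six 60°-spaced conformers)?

17.0 kJ/mol

CH2Cl at 0° (eclipsed): H–CH2Cl eclipsed, OH–H eclipsed, H–H eclipsed; 6.9 + 5.6 + 3.5 = 16.0 kJ/mol.
CH2Cl at 60° (staggered): OH–CH2Cl gauche; 2.8 = 2.8 kJ/mol.
CH2Cl at 120° (eclipsed): H–H eclipsed, OH–CH2Cl eclipsed, H–H eclipsed; 3.5 + 10.0 + 3.5 = 17.0 kJ/mol.
CH2Cl at 180° (staggered): OH–CH2Cl gauche; 2.8 = 2.8 kJ/mol.
CH2Cl at 240° (eclipsed): H–H eclipsed, OH–H eclipsed, H–CH2Cl eclipsed; 3.5 + 5.6 + 6.9 = 16.0 kJ/mol.
CH2Cl at 300° (staggered): no non-H gauche contacts → 0.0 kJ/mol.
Max at 120° (17.0 kJ/mol), min at 300° (0.0 kJ/mol); barrier = 17.0 kJ/mol.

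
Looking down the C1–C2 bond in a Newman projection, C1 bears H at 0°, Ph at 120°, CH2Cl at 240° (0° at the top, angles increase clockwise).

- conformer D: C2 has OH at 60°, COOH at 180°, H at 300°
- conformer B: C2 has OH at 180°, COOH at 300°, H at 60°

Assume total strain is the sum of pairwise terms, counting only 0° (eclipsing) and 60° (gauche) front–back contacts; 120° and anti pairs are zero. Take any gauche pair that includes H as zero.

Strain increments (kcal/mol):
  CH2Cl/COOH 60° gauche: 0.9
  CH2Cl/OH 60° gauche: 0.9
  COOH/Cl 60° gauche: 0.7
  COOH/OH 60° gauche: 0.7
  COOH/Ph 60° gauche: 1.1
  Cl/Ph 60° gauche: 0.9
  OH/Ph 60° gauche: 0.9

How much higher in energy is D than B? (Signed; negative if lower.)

D (staggered): Ph(120°)/OH(60°) gauche 0.9; Ph(120°)/COOH(180°) gauche 1.1; CH2Cl(240°)/COOH(180°) gauche 0.9 → 2.9 kcal/mol.
B (staggered): Ph(120°)/OH(180°) gauche 0.9; CH2Cl(240°)/OH(180°) gauche 0.9; CH2Cl(240°)/COOH(300°) gauche 0.9 → 2.7 kcal/mol.
E(D) − E(B) = 2.9 − 2.7 = +0.2 kcal/mol.

+0.2 kcal/mol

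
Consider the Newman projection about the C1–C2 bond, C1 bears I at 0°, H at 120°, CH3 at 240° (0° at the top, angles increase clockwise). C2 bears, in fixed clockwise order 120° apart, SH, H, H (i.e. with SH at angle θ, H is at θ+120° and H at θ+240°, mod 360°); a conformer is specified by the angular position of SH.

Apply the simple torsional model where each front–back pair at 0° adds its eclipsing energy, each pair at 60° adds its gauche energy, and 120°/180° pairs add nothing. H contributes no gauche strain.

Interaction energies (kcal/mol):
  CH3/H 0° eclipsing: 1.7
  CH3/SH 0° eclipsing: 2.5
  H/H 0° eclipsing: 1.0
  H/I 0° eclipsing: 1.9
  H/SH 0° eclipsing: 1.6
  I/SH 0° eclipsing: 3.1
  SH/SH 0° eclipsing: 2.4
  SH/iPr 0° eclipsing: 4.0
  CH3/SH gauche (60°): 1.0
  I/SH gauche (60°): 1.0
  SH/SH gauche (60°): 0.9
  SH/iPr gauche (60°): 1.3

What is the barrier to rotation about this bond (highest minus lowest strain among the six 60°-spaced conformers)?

4.8 kcal/mol

SH at 0° is eclipsed. I at 0° is eclipsed with SH at 0° (3.1); H at 120° is eclipsed with H at 120° (1.0); CH3 at 240° is eclipsed with H at 240° (1.7). Total 5.8 kcal/mol.
SH at 60° is staggered. I at 0° is gauche with SH at 60° (1.0). Total 1.0 kcal/mol.
SH at 120° is eclipsed. I at 0° is eclipsed with H at 0° (1.9); H at 120° is eclipsed with SH at 120° (1.6); CH3 at 240° is eclipsed with H at 240° (1.7). Total 5.2 kcal/mol.
SH at 180° is staggered. CH3 at 240° is gauche with SH at 180° (1.0). Total 1.0 kcal/mol.
SH at 240° is eclipsed. I at 0° is eclipsed with H at 0° (1.9); H at 120° is eclipsed with H at 120° (1.0); CH3 at 240° is eclipsed with SH at 240° (2.5). Total 5.4 kcal/mol.
SH at 300° is staggered. I at 0° is gauche with SH at 300° (1.0); CH3 at 240° is gauche with SH at 300° (1.0). Total 2.0 kcal/mol.
Max at 0° (5.8 kcal/mol), min at 60° (1.0 kcal/mol); barrier = 4.8 kcal/mol.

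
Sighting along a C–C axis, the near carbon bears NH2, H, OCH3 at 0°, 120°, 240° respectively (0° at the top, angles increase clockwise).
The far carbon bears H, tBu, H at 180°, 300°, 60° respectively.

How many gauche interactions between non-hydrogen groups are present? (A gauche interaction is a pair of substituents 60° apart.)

Non-H gauche pairs: NH2(0°)/tBu(300°); OCH3(240°)/tBu(300°) — 2 interactions.

2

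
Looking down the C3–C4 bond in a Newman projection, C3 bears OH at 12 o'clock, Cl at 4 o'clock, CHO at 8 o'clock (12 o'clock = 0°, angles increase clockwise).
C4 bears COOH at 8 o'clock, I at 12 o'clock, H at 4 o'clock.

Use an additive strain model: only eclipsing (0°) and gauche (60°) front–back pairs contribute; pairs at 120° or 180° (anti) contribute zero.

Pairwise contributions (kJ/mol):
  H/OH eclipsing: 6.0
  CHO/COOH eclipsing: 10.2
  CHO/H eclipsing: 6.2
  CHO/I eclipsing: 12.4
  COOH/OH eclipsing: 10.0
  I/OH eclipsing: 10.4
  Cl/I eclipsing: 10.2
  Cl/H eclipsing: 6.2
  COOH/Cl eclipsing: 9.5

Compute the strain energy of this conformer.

26.8 kJ/mol

This conformer (eclipsed): OH(0°)/I(0°) eclipsed 10.4; Cl(120°)/H(120°) eclipsed 6.2; CHO(240°)/COOH(240°) eclipsed 10.2 → 26.8 kJ/mol.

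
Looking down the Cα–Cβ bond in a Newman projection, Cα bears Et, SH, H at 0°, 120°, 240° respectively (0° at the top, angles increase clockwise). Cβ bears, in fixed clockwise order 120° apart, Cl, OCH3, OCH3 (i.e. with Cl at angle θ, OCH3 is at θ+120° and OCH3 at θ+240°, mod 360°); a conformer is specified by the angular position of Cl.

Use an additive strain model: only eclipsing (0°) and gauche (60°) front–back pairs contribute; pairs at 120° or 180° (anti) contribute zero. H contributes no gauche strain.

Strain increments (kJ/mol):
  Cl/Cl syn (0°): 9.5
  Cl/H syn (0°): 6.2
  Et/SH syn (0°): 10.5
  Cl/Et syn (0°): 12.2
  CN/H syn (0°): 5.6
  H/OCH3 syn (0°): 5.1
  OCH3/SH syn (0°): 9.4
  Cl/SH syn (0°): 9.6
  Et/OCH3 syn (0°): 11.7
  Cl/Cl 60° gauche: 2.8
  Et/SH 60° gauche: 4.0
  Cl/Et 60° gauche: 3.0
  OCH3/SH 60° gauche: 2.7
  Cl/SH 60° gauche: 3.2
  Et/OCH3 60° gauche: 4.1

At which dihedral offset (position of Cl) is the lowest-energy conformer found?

300°

Cl at 0° is eclipsed. Et at 0° is eclipsed with Cl at 0° (12.2); SH at 120° is eclipsed with OCH3 at 120° (9.4); H at 240° is eclipsed with OCH3 at 240° (5.1). Total 26.7 kJ/mol.
Cl at 60° is staggered. Et at 0° is gauche with Cl at 60° (3.0); Et at 0° is gauche with OCH3 at 300° (4.1); SH at 120° is gauche with Cl at 60° (3.2); SH at 120° is gauche with OCH3 at 180° (2.7). Total 13.0 kJ/mol.
Cl at 120° is eclipsed. Et at 0° is eclipsed with OCH3 at 0° (11.7); SH at 120° is eclipsed with Cl at 120° (9.6); H at 240° is eclipsed with OCH3 at 240° (5.1). Total 26.4 kJ/mol.
Cl at 180° is staggered. Et at 0° is gauche with OCH3 at 300° (4.1); Et at 0° is gauche with OCH3 at 60° (4.1); SH at 120° is gauche with Cl at 180° (3.2); SH at 120° is gauche with OCH3 at 60° (2.7). Total 14.1 kJ/mol.
Cl at 240° is eclipsed. Et at 0° is eclipsed with OCH3 at 0° (11.7); SH at 120° is eclipsed with OCH3 at 120° (9.4); H at 240° is eclipsed with Cl at 240° (6.2). Total 27.3 kJ/mol.
Cl at 300° is staggered. Et at 0° is gauche with Cl at 300° (3.0); Et at 0° is gauche with OCH3 at 60° (4.1); SH at 120° is gauche with OCH3 at 60° (2.7); SH at 120° is gauche with OCH3 at 180° (2.7). Total 12.5 kJ/mol.
The minimum (12.5 kJ/mol) occurs with Cl at 300°.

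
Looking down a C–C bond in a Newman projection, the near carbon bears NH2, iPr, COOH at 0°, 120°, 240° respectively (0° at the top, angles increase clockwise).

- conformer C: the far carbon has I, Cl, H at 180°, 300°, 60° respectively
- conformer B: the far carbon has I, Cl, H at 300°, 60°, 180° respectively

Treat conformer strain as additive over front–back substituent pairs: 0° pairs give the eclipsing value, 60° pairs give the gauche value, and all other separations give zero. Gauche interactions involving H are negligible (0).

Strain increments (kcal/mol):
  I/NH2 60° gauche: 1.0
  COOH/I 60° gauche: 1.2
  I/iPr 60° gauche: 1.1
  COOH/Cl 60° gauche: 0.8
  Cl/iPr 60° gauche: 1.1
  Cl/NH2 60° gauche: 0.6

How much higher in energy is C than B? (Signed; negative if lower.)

-0.2 kcal/mol

C (staggered): NH2(0°)/Cl(300°) gauche 0.6; iPr(120°)/I(180°) gauche 1.1; COOH(240°)/I(180°) gauche 1.2; COOH(240°)/Cl(300°) gauche 0.8 → 3.7 kcal/mol.
B (staggered): NH2(0°)/I(300°) gauche 1.0; NH2(0°)/Cl(60°) gauche 0.6; iPr(120°)/Cl(60°) gauche 1.1; COOH(240°)/I(300°) gauche 1.2 → 3.9 kcal/mol.
E(C) − E(B) = 3.7 − 3.9 = -0.2 kcal/mol.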